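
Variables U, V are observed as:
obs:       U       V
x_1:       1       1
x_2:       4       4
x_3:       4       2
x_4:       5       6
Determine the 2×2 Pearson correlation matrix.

Step 1 — column means:
  mean(U) = (1 + 4 + 4 + 5) / 4 = 14/4 = 3.5
  mean(V) = (1 + 4 + 2 + 6) / 4 = 13/4 = 3.25

Step 2 — sample variances and covariances s[i,j] = (1/(n-1)) · Σ_k (x_{k,i} - mean_i) · (x_{k,j} - mean_j), with n-1 = 3:
  s[U,U] = ((-2.5)·(-2.5) + (0.5)·(0.5) + (0.5)·(0.5) + (1.5)·(1.5)) / 3 = 9/3 = 3
  s[U,V] = ((-2.5)·(-2.25) + (0.5)·(0.75) + (0.5)·(-1.25) + (1.5)·(2.75)) / 3 = 9.5/3 = 3.1667
  s[V,V] = ((-2.25)·(-2.25) + (0.75)·(0.75) + (-1.25)·(-1.25) + (2.75)·(2.75)) / 3 = 14.75/3 = 4.9167
  Sample standard deviations s_i = √(s[i,i]):
  s(U) = √(3) = 1.7321
  s(V) = √(4.9167) = 2.2174

Step 3 — r_{ij} = s_{ij} / (s_i · s_j):
  r[U,U] = 1 (diagonal).
  r[U,V] = 3.1667 / (1.7321 · 2.2174) = 3.1667 / 3.8406 = 0.8245
  r[V,V] = 1 (diagonal).

R is symmetric with unit diagonal. Assembling:

R = [[1, 0.8245],
 [0.8245, 1]]


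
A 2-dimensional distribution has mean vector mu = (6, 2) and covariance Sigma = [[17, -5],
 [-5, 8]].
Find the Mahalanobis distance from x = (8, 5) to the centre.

Step 1 — centre the observation: (x - mu) = (2, 3).

Step 2 — invert Sigma. det(Sigma) = 17·8 - (-5)² = 111.
  Sigma^{-1} = (1/det) · [[d, -b], [-b, a]] = [[0.0721, 0.045],
 [0.045, 0.1532]].

Step 3 — form the quadratic (x - mu)^T · Sigma^{-1} · (x - mu):
  Sigma^{-1} · (x - mu) = (0.2793, 0.5495).
  (x - mu)^T · [Sigma^{-1} · (x - mu)] = (2)·(0.2793) + (3)·(0.5495) = 2.2072.

Step 4 — take square root: d = √(2.2072) ≈ 1.4857.

d(x, mu) = √(2.2072) ≈ 1.4857


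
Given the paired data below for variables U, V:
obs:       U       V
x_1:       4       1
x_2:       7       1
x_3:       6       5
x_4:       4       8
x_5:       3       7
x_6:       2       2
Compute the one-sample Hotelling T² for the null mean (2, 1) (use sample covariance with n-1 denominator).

Step 1 — sample mean vector:
  mean(U) = (4 + 7 + 6 + 4 + 3 + 2) / 6 = 26/6 = 4.3333
  mean(V) = (1 + 1 + 5 + 8 + 7 + 2) / 6 = 24/6 = 4
  x̄ = (4.3333, 4),  deviation x̄ - mu_0 = (4.3333, 4) - (2, 1) = (2.3333, 3).

Step 2 — sample covariance matrix, S[i,j] = (1/(n-1)) · Σ_k (x_{k,i} - mean_i) · (x_{k,j} - mean_j), divisor n-1 = 5:
  S[U,U] = ((-0.3333)·(-0.3333) + (2.6667)·(2.6667) + (1.6667)·(1.6667) + (-0.3333)·(-0.3333) + (-1.3333)·(-1.3333) + (-2.3333)·(-2.3333)) / 5 = 17.3333/5 = 3.4667
  S[U,V] = ((-0.3333)·(-3) + (2.6667)·(-3) + (1.6667)·(1) + (-0.3333)·(4) + (-1.3333)·(3) + (-2.3333)·(-2)) / 5 = -6/5 = -1.2
  S[V,V] = ((-3)·(-3) + (-3)·(-3) + (1)·(1) + (4)·(4) + (3)·(3) + (-2)·(-2)) / 5 = 48/5 = 9.6
  S = [[3.4667, -1.2],
 [-1.2, 9.6]].

Step 3 — invert S. det(S) = 3.4667·9.6 - (-1.2)² = 31.84.
  S^{-1} = (1/det) · [[d, -b], [-b, a]] = [[0.3015, 0.0377],
 [0.0377, 0.1089]].

Step 4 — quadratic form (x̄ - mu_0)^T · S^{-1} · (x̄ - mu_0):
  S^{-1} · (x̄ - mu_0) = (0.8166, 0.4146),
  (x̄ - mu_0)^T · [...] = (2.3333)·(0.8166) + (3)·(0.4146) = 3.1491.

Step 5 — scale by n: T² = 6 · 3.1491 = 18.8945.

T² ≈ 18.8945


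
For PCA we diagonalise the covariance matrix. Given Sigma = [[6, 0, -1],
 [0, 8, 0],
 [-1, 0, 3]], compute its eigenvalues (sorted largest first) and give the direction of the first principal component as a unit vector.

Step 1 — characteristic polynomial p(λ) = det(λI - Sigma) = λ³ - tr·λ² + c_1·λ - det, where tr = trace, c_1 = sum of the principal 2×2 minors, det = det(Sigma):
  tr = 6 + 8 + 3 = 17,
  c_1 = (6·8 - (0)²) + (6·3 - (-1)²) + (8·3 - (0)²) = 48 + 17 + 24 = 89,
  det = 6·(8·3 - (0)²) - (0)·((0)·3 - (0)·(-1)) + (-1)·((0)·(0) - 8·(-1)) = 6·(24) - (0)·(0) + (-1)·(8) = 136.
  So p(λ) = λ³ - 17λ² + 89λ - 136.
Step 2 — look for an integer root (rational root theorem: any rational root is an integer divisor of 136). Testing λ = 8:
  p(8) = 512 - 1088 + 712 - 136 = 0  ✓
  Dividing out (λ - 8): p(λ) = (λ - 8)(λ² - 9λ + 17).
Step 3 — remaining eigenvalues from the quadratic λ² - 9λ + 17 = 0:
  Δ = 9² - 4·17 = 81 - 68 = 13,  λ = (9 ± √13)/2 = (9 ± 3.6056)/2 ≈ 6.3028 or 2.6972.
  Sorted: λ_1 = 8,  λ_2 = 6.3028,  λ_3 = 2.6972  (check: sum = 17 = tr ✓).

Step 4 — unit eigenvector for λ_1 = 8: v spans the null space of (Sigma - λ_1 I), whose rows are
  r_1 = (-2, 0, -1),  r_2 = (0, 0, 0),  r_3 = (-1, 0, -5).
  v is orthogonal to every row, so take v ∝ r_1 × r_3 = ((0)·(-5) - (-1)·(0), (-1)·(-1) - (-2)·(-5), (-2)·(0) - (0)·(-1)) = (0, -9, 0).
  Rescale (divide by 9; multiply by -1 so the first nonzero entry is positive): u = (0, 1, 0).
  ||u|| = √((0)² + (1)² + (0)²) = √(1) = 1,  v_1 = u/||u|| ≈ (0, 1, 0) (||v_1|| = 1).

λ_1 = 8,  λ_2 = 6.3028,  λ_3 = 2.6972;  v_1 ≈ (0, 1, 0)


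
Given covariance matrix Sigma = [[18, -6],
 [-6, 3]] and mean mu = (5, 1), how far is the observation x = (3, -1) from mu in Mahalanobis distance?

Step 1 — centre the observation: (x - mu) = (-2, -2).

Step 2 — invert Sigma. det(Sigma) = 18·3 - (-6)² = 18.
  Sigma^{-1} = (1/det) · [[d, -b], [-b, a]] = [[0.1667, 0.3333],
 [0.3333, 1]].

Step 3 — form the quadratic (x - mu)^T · Sigma^{-1} · (x - mu):
  Sigma^{-1} · (x - mu) = (-1, -2.6667).
  (x - mu)^T · [Sigma^{-1} · (x - mu)] = (-2)·(-1) + (-2)·(-2.6667) = 7.3333.

Step 4 — take square root: d = √(7.3333) ≈ 2.708.

d(x, mu) = √(7.3333) ≈ 2.708


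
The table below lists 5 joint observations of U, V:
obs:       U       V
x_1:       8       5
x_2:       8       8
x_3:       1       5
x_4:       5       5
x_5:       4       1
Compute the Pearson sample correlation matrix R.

Step 1 — column means:
  mean(U) = (8 + 8 + 1 + 5 + 4) / 5 = 26/5 = 5.2
  mean(V) = (5 + 8 + 5 + 5 + 1) / 5 = 24/5 = 4.8

Step 2 — sample variances and covariances s[i,j] = (1/(n-1)) · Σ_k (x_{k,i} - mean_i) · (x_{k,j} - mean_j), with n-1 = 4:
  s[U,U] = ((2.8)·(2.8) + (2.8)·(2.8) + (-4.2)·(-4.2) + (-0.2)·(-0.2) + (-1.2)·(-1.2)) / 4 = 34.8/4 = 8.7
  s[U,V] = ((2.8)·(0.2) + (2.8)·(3.2) + (-4.2)·(0.2) + (-0.2)·(0.2) + (-1.2)·(-3.8)) / 4 = 13.2/4 = 3.3
  s[V,V] = ((0.2)·(0.2) + (3.2)·(3.2) + (0.2)·(0.2) + (0.2)·(0.2) + (-3.8)·(-3.8)) / 4 = 24.8/4 = 6.2
  Sample standard deviations s_i = √(s[i,i]):
  s(U) = √(8.7) = 2.9496
  s(V) = √(6.2) = 2.49

Step 3 — r_{ij} = s_{ij} / (s_i · s_j):
  r[U,U] = 1 (diagonal).
  r[U,V] = 3.3 / (2.9496 · 2.49) = 3.3 / 7.3444 = 0.4493
  r[V,V] = 1 (diagonal).

R is symmetric with unit diagonal. Assembling:

R = [[1, 0.4493],
 [0.4493, 1]]


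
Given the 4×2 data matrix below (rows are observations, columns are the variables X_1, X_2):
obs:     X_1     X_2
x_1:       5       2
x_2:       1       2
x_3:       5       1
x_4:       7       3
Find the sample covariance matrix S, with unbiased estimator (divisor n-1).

Step 1 — column means:
  mean(X_1) = (5 + 1 + 5 + 7) / 4 = 18/4 = 4.5
  mean(X_2) = (2 + 2 + 1 + 3) / 4 = 8/4 = 2

Step 2 — sample covariance S[i,j] = (1/(n-1)) · Σ_k (x_{k,i} - mean_i) · (x_{k,j} - mean_j), with n-1 = 3.
  S[X_1,X_1] = ((0.5)·(0.5) + (-3.5)·(-3.5) + (0.5)·(0.5) + (2.5)·(2.5)) / 3 = 19/3 = 6.3333
  S[X_1,X_2] = ((0.5)·(0) + (-3.5)·(0) + (0.5)·(-1) + (2.5)·(1)) / 3 = 2/3 = 0.6667
  S[X_2,X_2] = ((0)·(0) + (0)·(0) + (-1)·(-1) + (1)·(1)) / 3 = 2/3 = 0.6667

S is symmetric (S[j,i] = S[i,j]). Assembling:

S = [[6.3333, 0.6667],
 [0.6667, 0.6667]]


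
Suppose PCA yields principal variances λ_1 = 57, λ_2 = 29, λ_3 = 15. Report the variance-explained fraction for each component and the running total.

Step 1 — total variance = trace(Sigma) = Σ λ_i = 57 + 29 + 15 = 101.

Step 2 — fraction explained by component i = λ_i / Σ λ:
  PC1: 57/101 = 0.5644
  PC2: 29/101 = 0.2871
  PC3: 15/101 = 0.1485

Step 3 — cumulative fraction after k components = (λ_1 + ... + λ_k) / Σ λ:
  k = 1: 57/101 = 0.5644
  k = 2: (57 + 29)/101 = 86/101 = 0.8515
  k = 3: (57 + 29 + 15)/101 = 101/101 = 1

Summary (fraction, with percent):

explained: PC1 0.5644 (56.44%), PC2 0.2871 (28.71%), PC3 0.1485 (14.85%);  cumulative: 0.5644, 0.8515, 1


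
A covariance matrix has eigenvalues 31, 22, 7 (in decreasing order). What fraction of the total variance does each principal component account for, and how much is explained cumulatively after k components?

Step 1 — total variance = trace(Sigma) = Σ λ_i = 31 + 22 + 7 = 60.

Step 2 — fraction explained by component i = λ_i / Σ λ:
  PC1: 31/60 = 0.5167
  PC2: 22/60 = 0.3667
  PC3: 7/60 = 0.1167

Step 3 — cumulative fraction after k components = (λ_1 + ... + λ_k) / Σ λ:
  k = 1: 31/60 = 0.5167
  k = 2: (31 + 22)/60 = 53/60 = 0.8833
  k = 3: (31 + 22 + 7)/60 = 60/60 = 1

Summary (fraction, with percent):

explained: PC1 0.5167 (51.67%), PC2 0.3667 (36.67%), PC3 0.1167 (11.67%);  cumulative: 0.5167, 0.8833, 1


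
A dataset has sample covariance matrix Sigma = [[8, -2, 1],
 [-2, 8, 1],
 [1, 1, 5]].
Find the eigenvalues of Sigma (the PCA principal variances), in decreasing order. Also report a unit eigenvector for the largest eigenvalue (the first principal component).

Step 1 — characteristic polynomial p(λ) = det(λI - Sigma) = λ³ - tr·λ² + c_1·λ - det, where tr = trace, c_1 = sum of the principal 2×2 minors, det = det(Sigma):
  tr = 8 + 8 + 5 = 21,
  c_1 = (8·8 - (-2)²) + (8·5 - (1)²) + (8·5 - (1)²) = 60 + 39 + 39 = 138,
  det = 8·(8·5 - (1)²) - (-2)·((-2)·5 - (1)·(1)) + (1)·((-2)·(1) - 8·(1)) = 8·(39) - (-2)·(-11) + (1)·(-10) = 280.
  So p(λ) = λ³ - 21λ² + 138λ - 280.
Step 2 — look for an integer root (rational root theorem: any rational root is an integer divisor of 280). Testing λ = 4:
  p(4) = 64 - 336 + 552 - 280 = 0  ✓
  Dividing out (λ - 4): p(λ) = (λ - 4)(λ² - 17λ + 70).
Step 3 — remaining eigenvalues from the quadratic λ² - 17λ + 70 = 0:
  Δ = 17² - 4·70 = 289 - 280 = 9,  λ = (17 ± √9)/2 = (17 ± 3)/2 = 10 or 7.
  Sorted: λ_1 = 10,  λ_2 = 7,  λ_3 = 4  (check: sum = 21 = tr ✓).

Step 4 — unit eigenvector for λ_1 = 10: v spans the null space of (Sigma - λ_1 I), whose rows are
  r_1 = (-2, -2, 1),  r_2 = (-2, -2, 1),  r_3 = (1, 1, -5).
  v is orthogonal to every row, so take v ∝ r_1 × r_3 = ((-2)·(-5) - (1)·(1), (1)·(1) - (-2)·(-5), (-2)·(1) - (-2)·(1)) = (9, -9, 0).
  Rescale (divide by 9): u = (1, -1, 0).
  ||u|| = √((1)² + (-1)² + (0)²) = √(2) ≈ 1.4142,  v_1 = u/||u|| ≈ (0.7071, -0.7071, 0) (||v_1|| = 1).

λ_1 = 10,  λ_2 = 7,  λ_3 = 4;  v_1 ≈ (0.7071, -0.7071, 0)


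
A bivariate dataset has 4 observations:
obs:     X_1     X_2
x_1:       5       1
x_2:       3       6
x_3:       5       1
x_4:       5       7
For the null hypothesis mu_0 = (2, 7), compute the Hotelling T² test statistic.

Step 1 — sample mean vector:
  mean(X_1) = (5 + 3 + 5 + 5) / 4 = 18/4 = 4.5
  mean(X_2) = (1 + 6 + 1 + 7) / 4 = 15/4 = 3.75
  x̄ = (4.5, 3.75),  deviation x̄ - mu_0 = (4.5, 3.75) - (2, 7) = (2.5, -3.25).

Step 2 — sample covariance matrix, S[i,j] = (1/(n-1)) · Σ_k (x_{k,i} - mean_i) · (x_{k,j} - mean_j), divisor n-1 = 3:
  S[X_1,X_1] = ((0.5)·(0.5) + (-1.5)·(-1.5) + (0.5)·(0.5) + (0.5)·(0.5)) / 3 = 3/3 = 1
  S[X_1,X_2] = ((0.5)·(-2.75) + (-1.5)·(2.25) + (0.5)·(-2.75) + (0.5)·(3.25)) / 3 = -4.5/3 = -1.5
  S[X_2,X_2] = ((-2.75)·(-2.75) + (2.25)·(2.25) + (-2.75)·(-2.75) + (3.25)·(3.25)) / 3 = 30.75/3 = 10.25
  S = [[1, -1.5],
 [-1.5, 10.25]].

Step 3 — invert S. det(S) = 1·10.25 - (-1.5)² = 8.
  S^{-1} = (1/det) · [[d, -b], [-b, a]] = [[1.2812, 0.1875],
 [0.1875, 0.125]].

Step 4 — quadratic form (x̄ - mu_0)^T · S^{-1} · (x̄ - mu_0):
  S^{-1} · (x̄ - mu_0) = (2.5938, 0.0625),
  (x̄ - mu_0)^T · [...] = (2.5)·(2.5938) + (-3.25)·(0.0625) = 6.2812.

Step 5 — scale by n: T² = 4 · 6.2812 = 25.125.

T² ≈ 25.125


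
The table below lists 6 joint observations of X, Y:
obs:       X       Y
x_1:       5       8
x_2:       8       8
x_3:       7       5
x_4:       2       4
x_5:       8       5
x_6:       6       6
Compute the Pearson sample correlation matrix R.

Step 1 — column means:
  mean(X) = (5 + 8 + 7 + 2 + 8 + 6) / 6 = 36/6 = 6
  mean(Y) = (8 + 8 + 5 + 4 + 5 + 6) / 6 = 36/6 = 6

Step 2 — sample variances and covariances s[i,j] = (1/(n-1)) · Σ_k (x_{k,i} - mean_i) · (x_{k,j} - mean_j), with n-1 = 5:
  s[X,X] = ((-1)·(-1) + (2)·(2) + (1)·(1) + (-4)·(-4) + (2)·(2) + (0)·(0)) / 5 = 26/5 = 5.2
  s[X,Y] = ((-1)·(2) + (2)·(2) + (1)·(-1) + (-4)·(-2) + (2)·(-1) + (0)·(0)) / 5 = 7/5 = 1.4
  s[Y,Y] = ((2)·(2) + (2)·(2) + (-1)·(-1) + (-2)·(-2) + (-1)·(-1) + (0)·(0)) / 5 = 14/5 = 2.8
  Sample standard deviations s_i = √(s[i,i]):
  s(X) = √(5.2) = 2.2804
  s(Y) = √(2.8) = 1.6733

Step 3 — r_{ij} = s_{ij} / (s_i · s_j):
  r[X,X] = 1 (diagonal).
  r[X,Y] = 1.4 / (2.2804 · 1.6733) = 1.4 / 3.8158 = 0.3669
  r[Y,Y] = 1 (diagonal).

R is symmetric with unit diagonal. Assembling:

R = [[1, 0.3669],
 [0.3669, 1]]


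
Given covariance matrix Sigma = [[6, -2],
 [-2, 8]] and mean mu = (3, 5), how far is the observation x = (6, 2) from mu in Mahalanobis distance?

Step 1 — centre the observation: (x - mu) = (3, -3).

Step 2 — invert Sigma. det(Sigma) = 6·8 - (-2)² = 44.
  Sigma^{-1} = (1/det) · [[d, -b], [-b, a]] = [[0.1818, 0.0455],
 [0.0455, 0.1364]].

Step 3 — form the quadratic (x - mu)^T · Sigma^{-1} · (x - mu):
  Sigma^{-1} · (x - mu) = (0.4091, -0.2727).
  (x - mu)^T · [Sigma^{-1} · (x - mu)] = (3)·(0.4091) + (-3)·(-0.2727) = 2.0455.

Step 4 — take square root: d = √(2.0455) ≈ 1.4302.

d(x, mu) = √(2.0455) ≈ 1.4302


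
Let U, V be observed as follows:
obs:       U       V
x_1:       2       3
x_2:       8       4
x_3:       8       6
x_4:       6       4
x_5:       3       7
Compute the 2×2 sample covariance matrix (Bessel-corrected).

Step 1 — column means:
  mean(U) = (2 + 8 + 8 + 6 + 3) / 5 = 27/5 = 5.4
  mean(V) = (3 + 4 + 6 + 4 + 7) / 5 = 24/5 = 4.8

Step 2 — sample covariance S[i,j] = (1/(n-1)) · Σ_k (x_{k,i} - mean_i) · (x_{k,j} - mean_j), with n-1 = 4.
  S[U,U] = ((-3.4)·(-3.4) + (2.6)·(2.6) + (2.6)·(2.6) + (0.6)·(0.6) + (-2.4)·(-2.4)) / 4 = 31.2/4 = 7.8
  S[U,V] = ((-3.4)·(-1.8) + (2.6)·(-0.8) + (2.6)·(1.2) + (0.6)·(-0.8) + (-2.4)·(2.2)) / 4 = 1.4/4 = 0.35
  S[V,V] = ((-1.8)·(-1.8) + (-0.8)·(-0.8) + (1.2)·(1.2) + (-0.8)·(-0.8) + (2.2)·(2.2)) / 4 = 10.8/4 = 2.7

S is symmetric (S[j,i] = S[i,j]). Assembling:

S = [[7.8, 0.35],
 [0.35, 2.7]]


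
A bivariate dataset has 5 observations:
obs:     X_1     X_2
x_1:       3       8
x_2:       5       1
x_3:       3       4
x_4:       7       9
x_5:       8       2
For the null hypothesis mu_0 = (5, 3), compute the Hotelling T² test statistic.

Step 1 — sample mean vector:
  mean(X_1) = (3 + 5 + 3 + 7 + 8) / 5 = 26/5 = 5.2
  mean(X_2) = (8 + 1 + 4 + 9 + 2) / 5 = 24/5 = 4.8
  x̄ = (5.2, 4.8),  deviation x̄ - mu_0 = (5.2, 4.8) - (5, 3) = (0.2, 1.8).

Step 2 — sample covariance matrix, S[i,j] = (1/(n-1)) · Σ_k (x_{k,i} - mean_i) · (x_{k,j} - mean_j), divisor n-1 = 4:
  S[X_1,X_1] = ((-2.2)·(-2.2) + (-0.2)·(-0.2) + (-2.2)·(-2.2) + (1.8)·(1.8) + (2.8)·(2.8)) / 4 = 20.8/4 = 5.2
  S[X_1,X_2] = ((-2.2)·(3.2) + (-0.2)·(-3.8) + (-2.2)·(-0.8) + (1.8)·(4.2) + (2.8)·(-2.8)) / 4 = -4.8/4 = -1.2
  S[X_2,X_2] = ((3.2)·(3.2) + (-3.8)·(-3.8) + (-0.8)·(-0.8) + (4.2)·(4.2) + (-2.8)·(-2.8)) / 4 = 50.8/4 = 12.7
  S = [[5.2, -1.2],
 [-1.2, 12.7]].

Step 3 — invert S. det(S) = 5.2·12.7 - (-1.2)² = 64.6.
  S^{-1} = (1/det) · [[d, -b], [-b, a]] = [[0.1966, 0.0186],
 [0.0186, 0.0805]].

Step 4 — quadratic form (x̄ - mu_0)^T · S^{-1} · (x̄ - mu_0):
  S^{-1} · (x̄ - mu_0) = (0.0728, 0.1486),
  (x̄ - mu_0)^T · [...] = (0.2)·(0.0728) + (1.8)·(0.1486) = 0.282.

Step 5 — scale by n: T² = 5 · 0.282 = 1.4102.

T² ≈ 1.4102


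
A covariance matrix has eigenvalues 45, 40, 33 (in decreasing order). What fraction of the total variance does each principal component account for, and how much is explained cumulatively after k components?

Step 1 — total variance = trace(Sigma) = Σ λ_i = 45 + 40 + 33 = 118.

Step 2 — fraction explained by component i = λ_i / Σ λ:
  PC1: 45/118 = 0.3814
  PC2: 40/118 = 0.339
  PC3: 33/118 = 0.2797

Step 3 — cumulative fraction after k components = (λ_1 + ... + λ_k) / Σ λ:
  k = 1: 45/118 = 0.3814
  k = 2: (45 + 40)/118 = 85/118 = 0.7203
  k = 3: (45 + 40 + 33)/118 = 118/118 = 1

Summary (fraction, with percent):

explained: PC1 0.3814 (38.14%), PC2 0.339 (33.9%), PC3 0.2797 (27.97%);  cumulative: 0.3814, 0.7203, 1


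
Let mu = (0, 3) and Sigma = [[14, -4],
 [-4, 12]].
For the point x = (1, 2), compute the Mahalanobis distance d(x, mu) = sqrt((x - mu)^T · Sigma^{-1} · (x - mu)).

Step 1 — centre the observation: (x - mu) = (1, -1).

Step 2 — invert Sigma. det(Sigma) = 14·12 - (-4)² = 152.
  Sigma^{-1} = (1/det) · [[d, -b], [-b, a]] = [[0.0789, 0.0263],
 [0.0263, 0.0921]].

Step 3 — form the quadratic (x - mu)^T · Sigma^{-1} · (x - mu):
  Sigma^{-1} · (x - mu) = (0.0526, -0.0658).
  (x - mu)^T · [Sigma^{-1} · (x - mu)] = (1)·(0.0526) + (-1)·(-0.0658) = 0.1184.

Step 4 — take square root: d = √(0.1184) ≈ 0.3441.

d(x, mu) = √(0.1184) ≈ 0.3441


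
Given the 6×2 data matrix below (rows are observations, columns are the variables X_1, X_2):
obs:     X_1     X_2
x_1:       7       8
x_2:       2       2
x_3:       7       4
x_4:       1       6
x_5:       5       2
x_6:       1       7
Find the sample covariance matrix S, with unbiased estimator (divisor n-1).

Step 1 — column means:
  mean(X_1) = (7 + 2 + 7 + 1 + 5 + 1) / 6 = 23/6 = 3.8333
  mean(X_2) = (8 + 2 + 4 + 6 + 2 + 7) / 6 = 29/6 = 4.8333

Step 2 — sample covariance S[i,j] = (1/(n-1)) · Σ_k (x_{k,i} - mean_i) · (x_{k,j} - mean_j), with n-1 = 5.
  S[X_1,X_1] = ((3.1667)·(3.1667) + (-1.8333)·(-1.8333) + (3.1667)·(3.1667) + (-2.8333)·(-2.8333) + (1.1667)·(1.1667) + (-2.8333)·(-2.8333)) / 5 = 40.8333/5 = 8.1667
  S[X_1,X_2] = ((3.1667)·(3.1667) + (-1.8333)·(-2.8333) + (3.1667)·(-0.8333) + (-2.8333)·(1.1667) + (1.1667)·(-2.8333) + (-2.8333)·(2.1667)) / 5 = -0.1667/5 = -0.0333
  S[X_2,X_2] = ((3.1667)·(3.1667) + (-2.8333)·(-2.8333) + (-0.8333)·(-0.8333) + (1.1667)·(1.1667) + (-2.8333)·(-2.8333) + (2.1667)·(2.1667)) / 5 = 32.8333/5 = 6.5667

S is symmetric (S[j,i] = S[i,j]). Assembling:

S = [[8.1667, -0.0333],
 [-0.0333, 6.5667]]


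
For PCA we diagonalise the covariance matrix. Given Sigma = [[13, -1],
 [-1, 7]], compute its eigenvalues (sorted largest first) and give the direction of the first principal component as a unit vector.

Step 1 — characteristic polynomial of 2×2 Sigma:
  det(Sigma - λI) = λ² - trace · λ + det = 0.
  trace = 13 + 7 = 20, det = 13·7 - (-1)² = 90.
Step 2 — discriminant:
  Δ = trace² - 4·det = 400 - 360 = 40.
Step 3 — eigenvalues:
  λ = (trace ± √Δ)/2 = (20 ± 6.3246)/2,
  λ_1 = 13.1623,  λ_2 = 6.8377.

Step 4 — unit eigenvector for λ_1: solve (Sigma - λ_1 I)v = 0. First row:
  (13 - 13.1623)·v_x + (-1)·v_y = 0, i.e. (-0.1623)·v_x + (-1)·v_y = 0,
  so v ∝ (b, λ_1 - a) = (-1, 0.1623); multiply by -1 so the first entry is positive: u = (1, -0.1623).
  ||u|| = √((1)² + (-0.1623)²) = √(1.0263) ≈ 1.0131,
  v_1 = u/||u|| ≈ (0.9871, -0.1602) (||v_1|| = 1).

λ_1 = 13.1623,  λ_2 = 6.8377;  v_1 ≈ (0.9871, -0.1602)


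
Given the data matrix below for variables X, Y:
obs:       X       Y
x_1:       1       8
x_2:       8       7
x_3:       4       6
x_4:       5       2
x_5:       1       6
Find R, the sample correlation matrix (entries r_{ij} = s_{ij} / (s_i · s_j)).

Step 1 — column means:
  mean(X) = (1 + 8 + 4 + 5 + 1) / 5 = 19/5 = 3.8
  mean(Y) = (8 + 7 + 6 + 2 + 6) / 5 = 29/5 = 5.8

Step 2 — sample variances and covariances s[i,j] = (1/(n-1)) · Σ_k (x_{k,i} - mean_i) · (x_{k,j} - mean_j), with n-1 = 4:
  s[X,X] = ((-2.8)·(-2.8) + (4.2)·(4.2) + (0.2)·(0.2) + (1.2)·(1.2) + (-2.8)·(-2.8)) / 4 = 34.8/4 = 8.7
  s[X,Y] = ((-2.8)·(2.2) + (4.2)·(1.2) + (0.2)·(0.2) + (1.2)·(-3.8) + (-2.8)·(0.2)) / 4 = -6.2/4 = -1.55
  s[Y,Y] = ((2.2)·(2.2) + (1.2)·(1.2) + (0.2)·(0.2) + (-3.8)·(-3.8) + (0.2)·(0.2)) / 4 = 20.8/4 = 5.2
  Sample standard deviations s_i = √(s[i,i]):
  s(X) = √(8.7) = 2.9496
  s(Y) = √(5.2) = 2.2804

Step 3 — r_{ij} = s_{ij} / (s_i · s_j):
  r[X,X] = 1 (diagonal).
  r[X,Y] = -1.55 / (2.9496 · 2.2804) = -1.55 / 6.7261 = -0.2304
  r[Y,Y] = 1 (diagonal).

R is symmetric with unit diagonal. Assembling:

R = [[1, -0.2304],
 [-0.2304, 1]]


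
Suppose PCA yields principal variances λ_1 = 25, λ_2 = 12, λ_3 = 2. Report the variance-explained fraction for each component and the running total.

Step 1 — total variance = trace(Sigma) = Σ λ_i = 25 + 12 + 2 = 39.

Step 2 — fraction explained by component i = λ_i / Σ λ:
  PC1: 25/39 = 0.641
  PC2: 12/39 = 0.3077
  PC3: 2/39 = 0.0513

Step 3 — cumulative fraction after k components = (λ_1 + ... + λ_k) / Σ λ:
  k = 1: 25/39 = 0.641
  k = 2: (25 + 12)/39 = 37/39 = 0.9487
  k = 3: (25 + 12 + 2)/39 = 39/39 = 1

Summary (fraction, with percent):

explained: PC1 0.641 (64.1%), PC2 0.3077 (30.77%), PC3 0.0513 (5.13%);  cumulative: 0.641, 0.9487, 1


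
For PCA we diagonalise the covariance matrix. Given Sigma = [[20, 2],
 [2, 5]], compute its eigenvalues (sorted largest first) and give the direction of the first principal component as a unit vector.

Step 1 — characteristic polynomial of 2×2 Sigma:
  det(Sigma - λI) = λ² - trace · λ + det = 0.
  trace = 20 + 5 = 25, det = 20·5 - (2)² = 96.
Step 2 — discriminant:
  Δ = trace² - 4·det = 625 - 384 = 241.
Step 3 — eigenvalues:
  λ = (trace ± √Δ)/2 = (25 ± 15.5242)/2,
  λ_1 = 20.2621,  λ_2 = 4.7379.

Step 4 — unit eigenvector for λ_1: solve (Sigma - λ_1 I)v = 0. First row:
  (20 - 20.2621)·v_x + (2)·v_y = 0, i.e. (-0.2621)·v_x + (2)·v_y = 0,
  so v ∝ (b, λ_1 - a) = (2, 0.2621) = u.
  ||u|| = √((2)² + (0.2621)²) = √(4.0687) ≈ 2.0171,
  v_1 = u/||u|| ≈ (0.9915, 0.1299) (||v_1|| = 1).

λ_1 = 20.2621,  λ_2 = 4.7379;  v_1 ≈ (0.9915, 0.1299)


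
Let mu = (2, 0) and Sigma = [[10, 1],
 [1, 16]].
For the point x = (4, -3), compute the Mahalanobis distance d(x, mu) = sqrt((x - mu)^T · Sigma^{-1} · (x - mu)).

Step 1 — centre the observation: (x - mu) = (2, -3).

Step 2 — invert Sigma. det(Sigma) = 10·16 - (1)² = 159.
  Sigma^{-1} = (1/det) · [[d, -b], [-b, a]] = [[0.1006, -0.0063],
 [-0.0063, 0.0629]].

Step 3 — form the quadratic (x - mu)^T · Sigma^{-1} · (x - mu):
  Sigma^{-1} · (x - mu) = (0.2201, -0.2013).
  (x - mu)^T · [Sigma^{-1} · (x - mu)] = (2)·(0.2201) + (-3)·(-0.2013) = 1.044.

Step 4 — take square root: d = √(1.044) ≈ 1.0218.

d(x, mu) = √(1.044) ≈ 1.0218


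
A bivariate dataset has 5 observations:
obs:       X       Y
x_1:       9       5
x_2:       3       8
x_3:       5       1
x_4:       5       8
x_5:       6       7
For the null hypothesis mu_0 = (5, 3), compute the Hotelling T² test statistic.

Step 1 — sample mean vector:
  mean(X) = (9 + 3 + 5 + 5 + 6) / 5 = 28/5 = 5.6
  mean(Y) = (5 + 8 + 1 + 8 + 7) / 5 = 29/5 = 5.8
  x̄ = (5.6, 5.8),  deviation x̄ - mu_0 = (5.6, 5.8) - (5, 3) = (0.6, 2.8).

Step 2 — sample covariance matrix, S[i,j] = (1/(n-1)) · Σ_k (x_{k,i} - mean_i) · (x_{k,j} - mean_j), divisor n-1 = 4:
  S[X,X] = ((3.4)·(3.4) + (-2.6)·(-2.6) + (-0.6)·(-0.6) + (-0.6)·(-0.6) + (0.4)·(0.4)) / 4 = 19.2/4 = 4.8
  S[X,Y] = ((3.4)·(-0.8) + (-2.6)·(2.2) + (-0.6)·(-4.8) + (-0.6)·(2.2) + (0.4)·(1.2)) / 4 = -6.4/4 = -1.6
  S[Y,Y] = ((-0.8)·(-0.8) + (2.2)·(2.2) + (-4.8)·(-4.8) + (2.2)·(2.2) + (1.2)·(1.2)) / 4 = 34.8/4 = 8.7
  S = [[4.8, -1.6],
 [-1.6, 8.7]].

Step 3 — invert S. det(S) = 4.8·8.7 - (-1.6)² = 39.2.
  S^{-1} = (1/det) · [[d, -b], [-b, a]] = [[0.2219, 0.0408],
 [0.0408, 0.1224]].

Step 4 — quadratic form (x̄ - mu_0)^T · S^{-1} · (x̄ - mu_0):
  S^{-1} · (x̄ - mu_0) = (0.2474, 0.3673),
  (x̄ - mu_0)^T · [...] = (0.6)·(0.2474) + (2.8)·(0.3673) = 1.177.

Step 5 — scale by n: T² = 5 · 1.177 = 5.8852.

T² ≈ 5.8852


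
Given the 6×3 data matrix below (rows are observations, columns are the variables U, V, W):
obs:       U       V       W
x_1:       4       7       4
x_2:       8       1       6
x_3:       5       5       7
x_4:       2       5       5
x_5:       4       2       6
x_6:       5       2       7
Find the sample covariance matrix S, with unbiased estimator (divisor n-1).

Step 1 — column means:
  mean(U) = (4 + 8 + 5 + 2 + 4 + 5) / 6 = 28/6 = 4.6667
  mean(V) = (7 + 1 + 5 + 5 + 2 + 2) / 6 = 22/6 = 3.6667
  mean(W) = (4 + 6 + 7 + 5 + 6 + 7) / 6 = 35/6 = 5.8333

Step 2 — sample covariance S[i,j] = (1/(n-1)) · Σ_k (x_{k,i} - mean_i) · (x_{k,j} - mean_j), with n-1 = 5.
  S[U,U] = ((-0.6667)·(-0.6667) + (3.3333)·(3.3333) + (0.3333)·(0.3333) + (-2.6667)·(-2.6667) + (-0.6667)·(-0.6667) + (0.3333)·(0.3333)) / 5 = 19.3333/5 = 3.8667
  S[U,V] = ((-0.6667)·(3.3333) + (3.3333)·(-2.6667) + (0.3333)·(1.3333) + (-2.6667)·(1.3333) + (-0.6667)·(-1.6667) + (0.3333)·(-1.6667)) / 5 = -13.6667/5 = -2.7333
  S[U,W] = ((-0.6667)·(-1.8333) + (3.3333)·(0.1667) + (0.3333)·(1.1667) + (-2.6667)·(-0.8333) + (-0.6667)·(0.1667) + (0.3333)·(1.1667)) / 5 = 4.6667/5 = 0.9333
  S[V,V] = ((3.3333)·(3.3333) + (-2.6667)·(-2.6667) + (1.3333)·(1.3333) + (1.3333)·(1.3333) + (-1.6667)·(-1.6667) + (-1.6667)·(-1.6667)) / 5 = 27.3333/5 = 5.4667
  S[V,W] = ((3.3333)·(-1.8333) + (-2.6667)·(0.1667) + (1.3333)·(1.1667) + (1.3333)·(-0.8333) + (-1.6667)·(0.1667) + (-1.6667)·(1.1667)) / 5 = -8.3333/5 = -1.6667
  S[W,W] = ((-1.8333)·(-1.8333) + (0.1667)·(0.1667) + (1.1667)·(1.1667) + (-0.8333)·(-0.8333) + (0.1667)·(0.1667) + (1.1667)·(1.1667)) / 5 = 6.8333/5 = 1.3667

S is symmetric (S[j,i] = S[i,j]). Assembling:

S = [[3.8667, -2.7333, 0.9333],
 [-2.7333, 5.4667, -1.6667],
 [0.9333, -1.6667, 1.3667]]


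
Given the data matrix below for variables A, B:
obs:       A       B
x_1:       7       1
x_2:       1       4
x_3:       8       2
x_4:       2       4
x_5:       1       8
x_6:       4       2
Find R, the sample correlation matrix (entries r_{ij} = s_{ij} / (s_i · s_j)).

Step 1 — column means:
  mean(A) = (7 + 1 + 8 + 2 + 1 + 4) / 6 = 23/6 = 3.8333
  mean(B) = (1 + 4 + 2 + 4 + 8 + 2) / 6 = 21/6 = 3.5

Step 2 — sample variances and covariances s[i,j] = (1/(n-1)) · Σ_k (x_{k,i} - mean_i) · (x_{k,j} - mean_j), with n-1 = 5:
  s[A,A] = ((3.1667)·(3.1667) + (-2.8333)·(-2.8333) + (4.1667)·(4.1667) + (-1.8333)·(-1.8333) + (-2.8333)·(-2.8333) + (0.1667)·(0.1667)) / 5 = 46.8333/5 = 9.3667
  s[A,B] = ((3.1667)·(-2.5) + (-2.8333)·(0.5) + (4.1667)·(-1.5) + (-1.8333)·(0.5) + (-2.8333)·(4.5) + (0.1667)·(-1.5)) / 5 = -29.5/5 = -5.9
  s[B,B] = ((-2.5)·(-2.5) + (0.5)·(0.5) + (-1.5)·(-1.5) + (0.5)·(0.5) + (4.5)·(4.5) + (-1.5)·(-1.5)) / 5 = 31.5/5 = 6.3
  Sample standard deviations s_i = √(s[i,i]):
  s(A) = √(9.3667) = 3.0605
  s(B) = √(6.3) = 2.51

Step 3 — r_{ij} = s_{ij} / (s_i · s_j):
  r[A,A] = 1 (diagonal).
  r[A,B] = -5.9 / (3.0605 · 2.51) = -5.9 / 7.6818 = -0.768
  r[B,B] = 1 (diagonal).

R is symmetric with unit diagonal. Assembling:

R = [[1, -0.768],
 [-0.768, 1]]


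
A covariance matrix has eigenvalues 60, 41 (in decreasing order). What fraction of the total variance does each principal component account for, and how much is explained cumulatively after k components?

Step 1 — total variance = trace(Sigma) = Σ λ_i = 60 + 41 = 101.

Step 2 — fraction explained by component i = λ_i / Σ λ:
  PC1: 60/101 = 0.5941
  PC2: 41/101 = 0.4059

Step 3 — cumulative fraction after k components = (λ_1 + ... + λ_k) / Σ λ:
  k = 1: 60/101 = 0.5941
  k = 2: (60 + 41)/101 = 101/101 = 1

Summary (fraction, with percent):

explained: PC1 0.5941 (59.41%), PC2 0.4059 (40.59%);  cumulative: 0.5941, 1


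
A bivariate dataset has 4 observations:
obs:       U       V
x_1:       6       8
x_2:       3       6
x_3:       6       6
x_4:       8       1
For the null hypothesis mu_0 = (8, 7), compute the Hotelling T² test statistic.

Step 1 — sample mean vector:
  mean(U) = (6 + 3 + 6 + 8) / 4 = 23/4 = 5.75
  mean(V) = (8 + 6 + 6 + 1) / 4 = 21/4 = 5.25
  x̄ = (5.75, 5.25),  deviation x̄ - mu_0 = (5.75, 5.25) - (8, 7) = (-2.25, -1.75).

Step 2 — sample covariance matrix, S[i,j] = (1/(n-1)) · Σ_k (x_{k,i} - mean_i) · (x_{k,j} - mean_j), divisor n-1 = 3:
  S[U,U] = ((0.25)·(0.25) + (-2.75)·(-2.75) + (0.25)·(0.25) + (2.25)·(2.25)) / 3 = 12.75/3 = 4.25
  S[U,V] = ((0.25)·(2.75) + (-2.75)·(0.75) + (0.25)·(0.75) + (2.25)·(-4.25)) / 3 = -10.75/3 = -3.5833
  S[V,V] = ((2.75)·(2.75) + (0.75)·(0.75) + (0.75)·(0.75) + (-4.25)·(-4.25)) / 3 = 26.75/3 = 8.9167
  S = [[4.25, -3.5833],
 [-3.5833, 8.9167]].

Step 3 — invert S. det(S) = 4.25·8.9167 - (-3.5833)² = 25.0556.
  S^{-1} = (1/det) · [[d, -b], [-b, a]] = [[0.3559, 0.143],
 [0.143, 0.1696]].

Step 4 — quadratic form (x̄ - mu_0)^T · S^{-1} · (x̄ - mu_0):
  S^{-1} · (x̄ - mu_0) = (-1.051, -0.6186),
  (x̄ - mu_0)^T · [...] = (-2.25)·(-1.051) + (-1.75)·(-0.6186) = 3.4473.

Step 5 — scale by n: T² = 4 · 3.4473 = 13.7894.

T² ≈ 13.7894


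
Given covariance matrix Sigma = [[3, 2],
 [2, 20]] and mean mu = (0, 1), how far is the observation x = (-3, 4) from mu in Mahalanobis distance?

Step 1 — centre the observation: (x - mu) = (-3, 3).

Step 2 — invert Sigma. det(Sigma) = 3·20 - (2)² = 56.
  Sigma^{-1} = (1/det) · [[d, -b], [-b, a]] = [[0.3571, -0.0357],
 [-0.0357, 0.0536]].

Step 3 — form the quadratic (x - mu)^T · Sigma^{-1} · (x - mu):
  Sigma^{-1} · (x - mu) = (-1.1786, 0.2679).
  (x - mu)^T · [Sigma^{-1} · (x - mu)] = (-3)·(-1.1786) + (3)·(0.2679) = 4.3393.

Step 4 — take square root: d = √(4.3393) ≈ 2.0831.

d(x, mu) = √(4.3393) ≈ 2.0831


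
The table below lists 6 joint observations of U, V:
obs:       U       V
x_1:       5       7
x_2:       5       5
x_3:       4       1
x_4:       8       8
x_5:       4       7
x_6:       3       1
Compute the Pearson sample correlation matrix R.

Step 1 — column means:
  mean(U) = (5 + 5 + 4 + 8 + 4 + 3) / 6 = 29/6 = 4.8333
  mean(V) = (7 + 5 + 1 + 8 + 7 + 1) / 6 = 29/6 = 4.8333

Step 2 — sample variances and covariances s[i,j] = (1/(n-1)) · Σ_k (x_{k,i} - mean_i) · (x_{k,j} - mean_j), with n-1 = 5:
  s[U,U] = ((0.1667)·(0.1667) + (0.1667)·(0.1667) + (-0.8333)·(-0.8333) + (3.1667)·(3.1667) + (-0.8333)·(-0.8333) + (-1.8333)·(-1.8333)) / 5 = 14.8333/5 = 2.9667
  s[U,V] = ((0.1667)·(2.1667) + (0.1667)·(0.1667) + (-0.8333)·(-3.8333) + (3.1667)·(3.1667) + (-0.8333)·(2.1667) + (-1.8333)·(-3.8333)) / 5 = 18.8333/5 = 3.7667
  s[V,V] = ((2.1667)·(2.1667) + (0.1667)·(0.1667) + (-3.8333)·(-3.8333) + (3.1667)·(3.1667) + (2.1667)·(2.1667) + (-3.8333)·(-3.8333)) / 5 = 48.8333/5 = 9.7667
  Sample standard deviations s_i = √(s[i,i]):
  s(U) = √(2.9667) = 1.7224
  s(V) = √(9.7667) = 3.1252

Step 3 — r_{ij} = s_{ij} / (s_i · s_j):
  r[U,U] = 1 (diagonal).
  r[U,V] = 3.7667 / (1.7224 · 3.1252) = 3.7667 / 5.3828 = 0.6998
  r[V,V] = 1 (diagonal).

R is symmetric with unit diagonal. Assembling:

R = [[1, 0.6998],
 [0.6998, 1]]


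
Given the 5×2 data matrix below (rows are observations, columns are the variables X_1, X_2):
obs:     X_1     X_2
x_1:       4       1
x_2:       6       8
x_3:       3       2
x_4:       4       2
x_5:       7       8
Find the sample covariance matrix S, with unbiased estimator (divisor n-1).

Step 1 — column means:
  mean(X_1) = (4 + 6 + 3 + 4 + 7) / 5 = 24/5 = 4.8
  mean(X_2) = (1 + 8 + 2 + 2 + 8) / 5 = 21/5 = 4.2

Step 2 — sample covariance S[i,j] = (1/(n-1)) · Σ_k (x_{k,i} - mean_i) · (x_{k,j} - mean_j), with n-1 = 4.
  S[X_1,X_1] = ((-0.8)·(-0.8) + (1.2)·(1.2) + (-1.8)·(-1.8) + (-0.8)·(-0.8) + (2.2)·(2.2)) / 4 = 10.8/4 = 2.7
  S[X_1,X_2] = ((-0.8)·(-3.2) + (1.2)·(3.8) + (-1.8)·(-2.2) + (-0.8)·(-2.2) + (2.2)·(3.8)) / 4 = 21.2/4 = 5.3
  S[X_2,X_2] = ((-3.2)·(-3.2) + (3.8)·(3.8) + (-2.2)·(-2.2) + (-2.2)·(-2.2) + (3.8)·(3.8)) / 4 = 48.8/4 = 12.2

S is symmetric (S[j,i] = S[i,j]). Assembling:

S = [[2.7, 5.3],
 [5.3, 12.2]]


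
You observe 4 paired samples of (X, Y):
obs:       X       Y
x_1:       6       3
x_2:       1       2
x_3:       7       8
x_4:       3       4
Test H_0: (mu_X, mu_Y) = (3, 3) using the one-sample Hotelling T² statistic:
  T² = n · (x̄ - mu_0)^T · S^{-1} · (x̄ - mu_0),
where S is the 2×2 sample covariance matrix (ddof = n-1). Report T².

Step 1 — sample mean vector:
  mean(X) = (6 + 1 + 7 + 3) / 4 = 17/4 = 4.25
  mean(Y) = (3 + 2 + 8 + 4) / 4 = 17/4 = 4.25
  x̄ = (4.25, 4.25),  deviation x̄ - mu_0 = (4.25, 4.25) - (3, 3) = (1.25, 1.25).

Step 2 — sample covariance matrix, S[i,j] = (1/(n-1)) · Σ_k (x_{k,i} - mean_i) · (x_{k,j} - mean_j), divisor n-1 = 3:
  S[X,X] = ((1.75)·(1.75) + (-3.25)·(-3.25) + (2.75)·(2.75) + (-1.25)·(-1.25)) / 3 = 22.75/3 = 7.5833
  S[X,Y] = ((1.75)·(-1.25) + (-3.25)·(-2.25) + (2.75)·(3.75) + (-1.25)·(-0.25)) / 3 = 15.75/3 = 5.25
  S[Y,Y] = ((-1.25)·(-1.25) + (-2.25)·(-2.25) + (3.75)·(3.75) + (-0.25)·(-0.25)) / 3 = 20.75/3 = 6.9167
  S = [[7.5833, 5.25],
 [5.25, 6.9167]].

Step 3 — invert S. det(S) = 7.5833·6.9167 - (5.25)² = 24.8889.
  S^{-1} = (1/det) · [[d, -b], [-b, a]] = [[0.2779, -0.2109],
 [-0.2109, 0.3047]].

Step 4 — quadratic form (x̄ - mu_0)^T · S^{-1} · (x̄ - mu_0):
  S^{-1} · (x̄ - mu_0) = (0.0837, 0.1172),
  (x̄ - mu_0)^T · [...] = (1.25)·(0.0837) + (1.25)·(0.1172) = 0.2511.

Step 5 — scale by n: T² = 4 · 0.2511 = 1.0045.

T² ≈ 1.0045


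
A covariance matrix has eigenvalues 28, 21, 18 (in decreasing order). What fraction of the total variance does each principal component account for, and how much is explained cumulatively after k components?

Step 1 — total variance = trace(Sigma) = Σ λ_i = 28 + 21 + 18 = 67.

Step 2 — fraction explained by component i = λ_i / Σ λ:
  PC1: 28/67 = 0.4179
  PC2: 21/67 = 0.3134
  PC3: 18/67 = 0.2687

Step 3 — cumulative fraction after k components = (λ_1 + ... + λ_k) / Σ λ:
  k = 1: 28/67 = 0.4179
  k = 2: (28 + 21)/67 = 49/67 = 0.7313
  k = 3: (28 + 21 + 18)/67 = 67/67 = 1

Summary (fraction, with percent):

explained: PC1 0.4179 (41.79%), PC2 0.3134 (31.34%), PC3 0.2687 (26.87%);  cumulative: 0.4179, 0.7313, 1


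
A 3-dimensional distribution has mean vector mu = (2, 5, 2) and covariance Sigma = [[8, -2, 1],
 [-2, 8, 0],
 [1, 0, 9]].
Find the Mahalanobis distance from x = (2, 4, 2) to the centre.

Step 1 — centre the observation: (x - mu) = (0, -1, 0).

Step 2 — invert Sigma (cofactor / det for 3×3, or solve directly):
  Sigma^{-1} = [[0.1353, 0.0338, -0.015],
 [0.0338, 0.1335, -0.0038],
 [-0.015, -0.0038, 0.1128]].

Step 3 — form the quadratic (x - mu)^T · Sigma^{-1} · (x - mu):
  Sigma^{-1} · (x - mu) = (-0.0338, -0.1335, 0.0038).
  (x - mu)^T · [Sigma^{-1} · (x - mu)] = (0)·(-0.0338) + (-1)·(-0.1335) + (0)·(0.0038) = 0.1335.

Step 4 — take square root: d = √(0.1335) ≈ 0.3653.

d(x, mu) = √(0.1335) ≈ 0.3653


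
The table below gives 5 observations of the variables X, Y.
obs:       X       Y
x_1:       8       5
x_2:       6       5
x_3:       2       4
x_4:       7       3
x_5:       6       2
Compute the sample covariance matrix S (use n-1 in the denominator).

Step 1 — column means:
  mean(X) = (8 + 6 + 2 + 7 + 6) / 5 = 29/5 = 5.8
  mean(Y) = (5 + 5 + 4 + 3 + 2) / 5 = 19/5 = 3.8

Step 2 — sample covariance S[i,j] = (1/(n-1)) · Σ_k (x_{k,i} - mean_i) · (x_{k,j} - mean_j), with n-1 = 4.
  S[X,X] = ((2.2)·(2.2) + (0.2)·(0.2) + (-3.8)·(-3.8) + (1.2)·(1.2) + (0.2)·(0.2)) / 4 = 20.8/4 = 5.2
  S[X,Y] = ((2.2)·(1.2) + (0.2)·(1.2) + (-3.8)·(0.2) + (1.2)·(-0.8) + (0.2)·(-1.8)) / 4 = 0.8/4 = 0.2
  S[Y,Y] = ((1.2)·(1.2) + (1.2)·(1.2) + (0.2)·(0.2) + (-0.8)·(-0.8) + (-1.8)·(-1.8)) / 4 = 6.8/4 = 1.7

S is symmetric (S[j,i] = S[i,j]). Assembling:

S = [[5.2, 0.2],
 [0.2, 1.7]]


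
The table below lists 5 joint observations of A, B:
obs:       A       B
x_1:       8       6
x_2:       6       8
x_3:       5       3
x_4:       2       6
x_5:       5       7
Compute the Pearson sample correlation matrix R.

Step 1 — column means:
  mean(A) = (8 + 6 + 5 + 2 + 5) / 5 = 26/5 = 5.2
  mean(B) = (6 + 8 + 3 + 6 + 7) / 5 = 30/5 = 6

Step 2 — sample variances and covariances s[i,j] = (1/(n-1)) · Σ_k (x_{k,i} - mean_i) · (x_{k,j} - mean_j), with n-1 = 4:
  s[A,A] = ((2.8)·(2.8) + (0.8)·(0.8) + (-0.2)·(-0.2) + (-3.2)·(-3.2) + (-0.2)·(-0.2)) / 4 = 18.8/4 = 4.7
  s[A,B] = ((2.8)·(0) + (0.8)·(2) + (-0.2)·(-3) + (-3.2)·(0) + (-0.2)·(1)) / 4 = 2/4 = 0.5
  s[B,B] = ((0)·(0) + (2)·(2) + (-3)·(-3) + (0)·(0) + (1)·(1)) / 4 = 14/4 = 3.5
  Sample standard deviations s_i = √(s[i,i]):
  s(A) = √(4.7) = 2.1679
  s(B) = √(3.5) = 1.8708

Step 3 — r_{ij} = s_{ij} / (s_i · s_j):
  r[A,A] = 1 (diagonal).
  r[A,B] = 0.5 / (2.1679 · 1.8708) = 0.5 / 4.0559 = 0.1233
  r[B,B] = 1 (diagonal).

R is symmetric with unit diagonal. Assembling:

R = [[1, 0.1233],
 [0.1233, 1]]


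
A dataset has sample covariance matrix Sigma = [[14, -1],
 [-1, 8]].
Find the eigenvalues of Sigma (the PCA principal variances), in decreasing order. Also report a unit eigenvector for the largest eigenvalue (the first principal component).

Step 1 — characteristic polynomial of 2×2 Sigma:
  det(Sigma - λI) = λ² - trace · λ + det = 0.
  trace = 14 + 8 = 22, det = 14·8 - (-1)² = 111.
Step 2 — discriminant:
  Δ = trace² - 4·det = 484 - 444 = 40.
Step 3 — eigenvalues:
  λ = (trace ± √Δ)/2 = (22 ± 6.3246)/2,
  λ_1 = 14.1623,  λ_2 = 7.8377.

Step 4 — unit eigenvector for λ_1: solve (Sigma - λ_1 I)v = 0. First row:
  (14 - 14.1623)·v_x + (-1)·v_y = 0, i.e. (-0.1623)·v_x + (-1)·v_y = 0,
  so v ∝ (b, λ_1 - a) = (-1, 0.1623); multiply by -1 so the first entry is positive: u = (1, -0.1623).
  ||u|| = √((1)² + (-0.1623)²) = √(1.0263) ≈ 1.0131,
  v_1 = u/||u|| ≈ (0.9871, -0.1602) (||v_1|| = 1).

λ_1 = 14.1623,  λ_2 = 7.8377;  v_1 ≈ (0.9871, -0.1602)


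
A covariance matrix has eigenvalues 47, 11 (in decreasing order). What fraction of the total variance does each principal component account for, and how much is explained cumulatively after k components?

Step 1 — total variance = trace(Sigma) = Σ λ_i = 47 + 11 = 58.

Step 2 — fraction explained by component i = λ_i / Σ λ:
  PC1: 47/58 = 0.8103
  PC2: 11/58 = 0.1897

Step 3 — cumulative fraction after k components = (λ_1 + ... + λ_k) / Σ λ:
  k = 1: 47/58 = 0.8103
  k = 2: (47 + 11)/58 = 58/58 = 1

Summary (fraction, with percent):

explained: PC1 0.8103 (81.03%), PC2 0.1897 (18.97%);  cumulative: 0.8103, 1


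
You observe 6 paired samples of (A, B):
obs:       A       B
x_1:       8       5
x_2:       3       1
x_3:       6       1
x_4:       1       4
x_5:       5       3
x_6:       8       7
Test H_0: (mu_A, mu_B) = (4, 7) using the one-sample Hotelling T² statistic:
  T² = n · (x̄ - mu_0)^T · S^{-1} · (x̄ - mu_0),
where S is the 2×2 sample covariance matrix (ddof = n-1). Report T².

Step 1 — sample mean vector:
  mean(A) = (8 + 3 + 6 + 1 + 5 + 8) / 6 = 31/6 = 5.1667
  mean(B) = (5 + 1 + 1 + 4 + 3 + 7) / 6 = 21/6 = 3.5
  x̄ = (5.1667, 3.5),  deviation x̄ - mu_0 = (5.1667, 3.5) - (4, 7) = (1.1667, -3.5).

Step 2 — sample covariance matrix, S[i,j] = (1/(n-1)) · Σ_k (x_{k,i} - mean_i) · (x_{k,j} - mean_j), divisor n-1 = 5:
  S[A,A] = ((2.8333)·(2.8333) + (-2.1667)·(-2.1667) + (0.8333)·(0.8333) + (-4.1667)·(-4.1667) + (-0.1667)·(-0.1667) + (2.8333)·(2.8333)) / 5 = 38.8333/5 = 7.7667
  S[A,B] = ((2.8333)·(1.5) + (-2.1667)·(-2.5) + (0.8333)·(-2.5) + (-4.1667)·(0.5) + (-0.1667)·(-0.5) + (2.8333)·(3.5)) / 5 = 15.5/5 = 3.1
  S[B,B] = ((1.5)·(1.5) + (-2.5)·(-2.5) + (-2.5)·(-2.5) + (0.5)·(0.5) + (-0.5)·(-0.5) + (3.5)·(3.5)) / 5 = 27.5/5 = 5.5
  S = [[7.7667, 3.1],
 [3.1, 5.5]].

Step 3 — invert S. det(S) = 7.7667·5.5 - (3.1)² = 33.1067.
  S^{-1} = (1/det) · [[d, -b], [-b, a]] = [[0.1661, -0.0936],
 [-0.0936, 0.2346]].

Step 4 — quadratic form (x̄ - mu_0)^T · S^{-1} · (x̄ - mu_0):
  S^{-1} · (x̄ - mu_0) = (0.5215, -0.9303),
  (x̄ - mu_0)^T · [...] = (1.1667)·(0.5215) + (-3.5)·(-0.9303) = 3.8646.

Step 5 — scale by n: T² = 6 · 3.8646 = 23.1877.

T² ≈ 23.1877
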